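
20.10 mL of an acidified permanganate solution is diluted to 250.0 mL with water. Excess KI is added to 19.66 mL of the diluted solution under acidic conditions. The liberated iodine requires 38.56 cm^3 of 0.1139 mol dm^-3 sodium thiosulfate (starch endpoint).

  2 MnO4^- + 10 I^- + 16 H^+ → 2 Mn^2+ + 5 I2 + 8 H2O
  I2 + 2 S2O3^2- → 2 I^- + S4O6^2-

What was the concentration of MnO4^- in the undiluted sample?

0.5557 mol/L

n(S2O3^2-) = 0.03856 × 0.1139 = 4.392 × 10^-3 mol
n(I2) = n(S2O3^2-)/2 = 2.196 × 10^-3 mol
From the 2:5 ratio, n(MnO4^-) in the aliquot = 2/5 × 2.196 × 10^-3 = 8.784 × 10^-4 mol
[MnO4^-]_dilute = 8.784 × 10^-4 / 0.01966 = 0.04468 mol/L
[MnO4^-]_original = 0.04468 × 250.0/20.10 = 0.5557 mol/L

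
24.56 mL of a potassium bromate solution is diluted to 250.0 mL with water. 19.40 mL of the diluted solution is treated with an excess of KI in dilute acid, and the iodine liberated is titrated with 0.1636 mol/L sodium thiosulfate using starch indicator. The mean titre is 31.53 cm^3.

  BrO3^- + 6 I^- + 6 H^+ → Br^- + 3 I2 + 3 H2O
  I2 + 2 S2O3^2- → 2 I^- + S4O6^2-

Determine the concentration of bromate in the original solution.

n(S2O3^2-) = 0.03153 × 0.1636 = 5.158 × 10^-3 mol
n(I2) = n(S2O3^2-)/2 = 2.579 × 10^-3 mol
From the 1:3 ratio, n(BrO3^-) in the aliquot = 1/3 × 2.579 × 10^-3 = 8.597 × 10^-4 mol
[BrO3^-]_dilute = 8.597 × 10^-4 / 0.01940 = 0.04432 mol/L
[BrO3^-]_original = 0.04432 × 250.0/24.56 = 0.4511 mol/L

0.4511 mol/L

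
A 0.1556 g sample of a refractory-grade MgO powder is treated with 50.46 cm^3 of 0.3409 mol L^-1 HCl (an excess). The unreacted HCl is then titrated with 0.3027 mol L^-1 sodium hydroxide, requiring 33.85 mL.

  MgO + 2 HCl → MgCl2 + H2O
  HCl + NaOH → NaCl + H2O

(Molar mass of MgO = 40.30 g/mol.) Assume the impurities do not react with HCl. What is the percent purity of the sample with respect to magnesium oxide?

n(HCl) added = 0.05046 × 0.3409 = 0.01720 mol
n(NaOH) used in back-titration = 0.03385 × 0.3027 = 0.01025 mol
n(HCl) left over = 0.01025 mol (1:1 ratio)
n(HCl) consumed by analyte = 0.01720 − 0.01025 = 6.955 × 10^-3 mol
From the 1:2 ratio, n(MgO) = 1/2 × 6.955 × 10^-3 = 3.478 × 10^-3 mol
mass of MgO = 3.478 × 10^-3 × 40.30 = 0.1402 g
% MgO = 0.1402 / 0.1556 × 100 = 90.07 %

90.07 %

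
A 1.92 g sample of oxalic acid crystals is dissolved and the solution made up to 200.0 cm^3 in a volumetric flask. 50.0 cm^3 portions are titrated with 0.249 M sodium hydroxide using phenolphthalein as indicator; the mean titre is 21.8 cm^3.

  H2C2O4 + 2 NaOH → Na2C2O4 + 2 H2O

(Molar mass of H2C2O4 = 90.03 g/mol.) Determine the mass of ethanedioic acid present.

0.977 g

n(NaOH) per titration = 0.0218 × 0.249 = 5.43 × 10^-3 mol
From the 1:2 ratio, n(H2C2O4) in each aliquot = 1/2 × 5.43 × 10^-3 = 2.71 × 10^-3 mol
n(H2C2O4) in the whole flask = 2.71 × 10^-3 × 200.0/50.0 = 0.0109 mol
mass of H2C2O4 = 0.0109 × 90.03 = 0.977 g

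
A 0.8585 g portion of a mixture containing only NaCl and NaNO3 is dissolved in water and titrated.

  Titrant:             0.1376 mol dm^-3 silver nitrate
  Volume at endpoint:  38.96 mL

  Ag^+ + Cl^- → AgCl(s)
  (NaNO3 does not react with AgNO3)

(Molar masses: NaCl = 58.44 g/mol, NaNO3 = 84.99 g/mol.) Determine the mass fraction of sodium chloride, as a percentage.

n(AgNO3) = 0.03896 × 0.1376 = 5.361 × 10^-3 mol
Let x = n(NaCl), y = n(NaNO3).
Titrant: 1x = 5.361 × 10^-3;  mass: 58.44x + 84.99y = 0.8585
Solving, x = 5.361 × 10^-3 mol, y = 6.415 × 10^-3 mol
mass of NaCl = 5.361 × 10^-3 × 58.44 = 0.3133 g
% NaCl = 0.3133 / 0.8585 × 100 = 36.49 %

36.49 %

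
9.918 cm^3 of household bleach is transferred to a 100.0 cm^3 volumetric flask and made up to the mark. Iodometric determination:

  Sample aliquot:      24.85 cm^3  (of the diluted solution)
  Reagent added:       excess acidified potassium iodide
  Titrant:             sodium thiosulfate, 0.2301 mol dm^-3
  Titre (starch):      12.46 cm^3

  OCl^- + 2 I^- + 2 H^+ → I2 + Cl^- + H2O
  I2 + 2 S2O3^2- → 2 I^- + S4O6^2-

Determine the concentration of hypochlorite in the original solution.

0.5816 mol/L

n(S2O3^2-) = 0.01246 × 0.2301 = 2.867 × 10^-3 mol
n(I2) = n(S2O3^2-)/2 = 1.434 × 10^-3 mol
n(OCl^-) in the aliquot = 1.434 × 10^-3 mol (1:1 ratio)
[OCl^-]_dilute = 1.434 × 10^-3 / 0.02485 = 0.05769 mol/L
[OCl^-]_original = 0.05769 × 100.0/9.918 = 0.5816 mol/L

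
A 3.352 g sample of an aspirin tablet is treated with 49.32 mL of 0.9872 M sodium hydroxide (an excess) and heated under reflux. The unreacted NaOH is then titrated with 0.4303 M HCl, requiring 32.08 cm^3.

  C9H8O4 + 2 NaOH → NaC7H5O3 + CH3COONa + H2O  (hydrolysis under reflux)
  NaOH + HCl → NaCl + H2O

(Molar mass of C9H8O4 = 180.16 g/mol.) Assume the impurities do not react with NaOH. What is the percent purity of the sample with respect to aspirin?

n(NaOH) added = 0.04932 × 0.9872 = 0.04869 mol
n(HCl) used in back-titration = 0.03208 × 0.4303 = 0.01380 mol
n(NaOH) left over = 0.01380 mol (1:1 ratio)
n(NaOH) consumed by analyte = 0.04869 − 0.01380 = 0.03488 mol
From the 1:2 ratio, n(C9H8O4) = 1/2 × 0.03488 = 0.01744 mol
mass of C9H8O4 = 0.01744 × 180.16 = 3.142 g
% C9H8O4 = 3.142 / 3.352 × 100 = 93.75 %

93.75 %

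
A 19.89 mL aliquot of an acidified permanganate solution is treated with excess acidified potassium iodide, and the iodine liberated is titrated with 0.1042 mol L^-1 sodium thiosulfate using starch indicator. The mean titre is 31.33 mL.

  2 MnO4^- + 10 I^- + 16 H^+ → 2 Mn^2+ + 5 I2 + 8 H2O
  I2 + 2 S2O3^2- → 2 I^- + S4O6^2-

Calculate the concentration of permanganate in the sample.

0.03283 mol/L

n(S2O3^2-) = 0.03133 × 0.1042 = 3.265 × 10^-3 mol
n(I2) = n(S2O3^2-)/2 = 1.632 × 10^-3 mol
From the 2:5 ratio, n(MnO4^-) in the aliquot = 2/5 × 1.632 × 10^-3 = 6.529 × 10^-4 mol
[MnO4^-] = 6.529 × 10^-4 / 0.01989 = 0.03283 mol/L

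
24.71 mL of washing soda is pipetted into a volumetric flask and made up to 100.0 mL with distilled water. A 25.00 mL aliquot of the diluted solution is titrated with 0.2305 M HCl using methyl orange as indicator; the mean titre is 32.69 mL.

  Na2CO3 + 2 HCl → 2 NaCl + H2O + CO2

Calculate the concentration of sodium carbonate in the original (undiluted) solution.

n(HCl) = 0.03269 × 0.2305 = 7.535 × 10^-3 mol
From the 1:2 ratio, n(Na2CO3) in the aliquot = 1/2 × 7.535 × 10^-3 = 3.768 × 10^-3 mol
[Na2CO3]_dilute = 3.768 × 10^-3 / 0.02500 = 0.1507 mol/L
Dilution factor = 100.0 / 24.71 = 4.047
[Na2CO3]_stock = 0.1507 × 4.047 = 0.6099 mol/L

0.6099 M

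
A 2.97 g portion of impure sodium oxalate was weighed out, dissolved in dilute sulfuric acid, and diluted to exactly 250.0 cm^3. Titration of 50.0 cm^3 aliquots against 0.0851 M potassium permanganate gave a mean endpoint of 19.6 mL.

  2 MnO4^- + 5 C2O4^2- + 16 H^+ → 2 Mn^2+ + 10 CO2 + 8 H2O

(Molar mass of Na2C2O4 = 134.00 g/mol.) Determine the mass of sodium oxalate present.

n(KMnO4) per titration = 0.0196 × 0.0851 = 1.67 × 10^-3 mol
From the 5:2 ratio, n(Na2C2O4) in each aliquot = 5/2 × 1.67 × 10^-3 = 4.17 × 10^-3 mol
n(Na2C2O4) in the whole flask = 4.17 × 10^-3 × 250.0/50.0 = 0.0208 mol
mass of Na2C2O4 = 0.0208 × 134.00 = 2.79 g

2.79 g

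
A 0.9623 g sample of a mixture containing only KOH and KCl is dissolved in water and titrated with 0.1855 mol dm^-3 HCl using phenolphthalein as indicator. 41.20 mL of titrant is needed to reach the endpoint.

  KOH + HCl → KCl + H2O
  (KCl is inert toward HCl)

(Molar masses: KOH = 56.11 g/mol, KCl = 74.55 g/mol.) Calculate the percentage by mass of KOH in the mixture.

n(HCl) = 0.04120 × 0.1855 = 7.643 × 10^-3 mol
Let x = n(KOH), y = n(KCl).
Titrant: 1x = 7.643 × 10^-3;  mass: 56.11x + 74.55y = 0.9623
Solving, x = 7.643 × 10^-3 mol, y = 7.156 × 10^-3 mol
mass of KOH = 7.643 × 10^-3 × 56.11 = 0.4288 g
% KOH = 0.4288 / 0.9623 × 100 = 44.56 %

44.56 %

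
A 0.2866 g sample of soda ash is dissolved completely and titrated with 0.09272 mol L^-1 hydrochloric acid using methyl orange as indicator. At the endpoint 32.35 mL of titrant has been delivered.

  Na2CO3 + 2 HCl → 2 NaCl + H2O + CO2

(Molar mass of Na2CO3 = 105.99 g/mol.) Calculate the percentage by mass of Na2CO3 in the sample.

55.46 %

n(HCl) = 0.03235 L × 0.09272 mol/L = 2.999 × 10^-3 mol
From the 1:2 ratio, n(Na2CO3) = 1/2 × 2.999 × 10^-3 = 1.500 × 10^-3 mol
mass of Na2CO3 = 1.500 × 10^-3 × 105.99 g/mol = 0.1590 g
% Na2CO3 = 0.1590 / 0.2866 × 100 = 55.46 %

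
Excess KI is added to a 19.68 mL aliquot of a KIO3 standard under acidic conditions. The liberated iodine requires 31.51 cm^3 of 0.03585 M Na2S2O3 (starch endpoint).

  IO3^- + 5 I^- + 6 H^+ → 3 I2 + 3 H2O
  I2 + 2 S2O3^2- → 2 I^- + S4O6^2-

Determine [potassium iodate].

0.009567 M

n(S2O3^2-) = 0.03151 × 0.03585 = 1.130 × 10^-3 mol
n(I2) = n(S2O3^2-)/2 = 5.648 × 10^-4 mol
From the 1:3 ratio, n(IO3^-) in the aliquot = 1/3 × 5.648 × 10^-4 = 1.883 × 10^-4 mol
[IO3^-] = 1.883 × 10^-4 / 0.01968 = 0.009567 mol/L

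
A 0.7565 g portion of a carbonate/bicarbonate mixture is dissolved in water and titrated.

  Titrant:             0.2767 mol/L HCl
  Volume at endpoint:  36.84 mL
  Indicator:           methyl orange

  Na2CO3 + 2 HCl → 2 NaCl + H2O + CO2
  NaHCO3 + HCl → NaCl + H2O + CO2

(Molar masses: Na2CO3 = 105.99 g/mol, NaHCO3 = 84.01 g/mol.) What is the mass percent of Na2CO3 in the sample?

n(HCl) = 0.03684 × 0.2767 = 0.01019 mol
Let x = n(Na2CO3), y = n(NaHCO3).
Titrant: 2x + 1y = 0.01019;  mass: 105.99x + 84.01y = 0.7565
Solving, x = 1.610 × 10^-3 mol, y = 6.974 × 10^-3 mol
mass of Na2CO3 = 1.610 × 10^-3 × 105.99 = 0.1706 g
% Na2CO3 = 0.1706 / 0.7565 × 100 = 22.56 %

22.56 %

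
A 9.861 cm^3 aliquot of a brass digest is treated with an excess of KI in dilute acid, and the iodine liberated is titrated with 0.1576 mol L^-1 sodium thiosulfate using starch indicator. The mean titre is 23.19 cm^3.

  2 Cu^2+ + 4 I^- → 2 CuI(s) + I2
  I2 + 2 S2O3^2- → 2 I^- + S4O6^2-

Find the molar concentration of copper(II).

0.3706 mol/L

n(S2O3^2-) = 0.02319 × 0.1576 = 3.655 × 10^-3 mol
n(I2) = n(S2O3^2-)/2 = 1.827 × 10^-3 mol
From the 2:1 ratio, n(Cu2+) in the aliquot = 2/1 × 1.827 × 10^-3 = 3.655 × 10^-3 mol
[Cu2+] = 3.655 × 10^-3 / 0.009861 = 0.3706 mol/L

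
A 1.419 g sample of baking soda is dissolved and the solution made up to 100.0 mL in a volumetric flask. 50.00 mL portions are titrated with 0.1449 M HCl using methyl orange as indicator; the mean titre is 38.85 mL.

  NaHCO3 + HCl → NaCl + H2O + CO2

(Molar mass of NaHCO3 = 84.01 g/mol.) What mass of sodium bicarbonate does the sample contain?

0.9458 g

n(HCl) per titration = 0.03885 × 0.1449 = 5.629 × 10^-3 mol
n(NaHCO3) in each aliquot = 5.629 × 10^-3 mol (1:1 ratio)
n(NaHCO3) in the whole flask = 5.629 × 10^-3 × 100.0/50.00 = 0.01126 mol
mass of NaHCO3 = 0.01126 × 84.01 = 0.9458 g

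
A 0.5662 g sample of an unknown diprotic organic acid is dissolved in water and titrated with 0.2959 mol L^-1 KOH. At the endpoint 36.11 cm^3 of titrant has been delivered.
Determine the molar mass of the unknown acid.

n(KOH) = 0.03611 L × 0.2959 mol/L = 0.01068 mol
From the 1:2 ratio, n(H2A) = 1/2 × 0.01068 = 5.342 × 10^-3 mol
M = m / n = 0.5662 g / 5.342 × 10^-3 mol = 106.0 g/mol

106.0 g/mol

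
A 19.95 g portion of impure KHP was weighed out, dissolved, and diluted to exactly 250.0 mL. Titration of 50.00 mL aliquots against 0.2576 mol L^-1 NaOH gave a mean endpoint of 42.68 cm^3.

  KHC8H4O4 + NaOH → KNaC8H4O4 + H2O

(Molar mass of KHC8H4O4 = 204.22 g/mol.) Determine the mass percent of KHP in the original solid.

n(NaOH) per titration = 0.04268 × 0.2576 = 0.01099 mol
n(KHC8H4O4) in each aliquot = 0.01099 mol (1:1 ratio)
n(KHC8H4O4) in the whole flask = 0.01099 × 250.0/50.00 = 0.05497 mol
mass of KHC8H4O4 = 0.05497 × 204.22 = 11.23 g
% KHC8H4O4 = 11.23 / 19.95 × 100 = 56.27 %

56.27 %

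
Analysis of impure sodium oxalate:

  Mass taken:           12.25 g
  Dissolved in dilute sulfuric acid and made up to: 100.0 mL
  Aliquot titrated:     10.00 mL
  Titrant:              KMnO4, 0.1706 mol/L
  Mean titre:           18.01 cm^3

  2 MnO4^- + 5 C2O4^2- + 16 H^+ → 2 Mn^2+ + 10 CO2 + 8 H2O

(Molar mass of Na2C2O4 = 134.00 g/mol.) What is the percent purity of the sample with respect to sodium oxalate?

n(KMnO4) per titration = 0.01801 × 0.1706 = 3.073 × 10^-3 mol
From the 5:2 ratio, n(Na2C2O4) in each aliquot = 5/2 × 3.073 × 10^-3 = 7.681 × 10^-3 mol
n(Na2C2O4) in the whole flask = 7.681 × 10^-3 × 100.0/10.00 = 0.07681 mol
mass of Na2C2O4 = 0.07681 × 134.00 = 10.29 g
% Na2C2O4 = 10.29 / 12.25 × 100 = 84.02 %

84.02 %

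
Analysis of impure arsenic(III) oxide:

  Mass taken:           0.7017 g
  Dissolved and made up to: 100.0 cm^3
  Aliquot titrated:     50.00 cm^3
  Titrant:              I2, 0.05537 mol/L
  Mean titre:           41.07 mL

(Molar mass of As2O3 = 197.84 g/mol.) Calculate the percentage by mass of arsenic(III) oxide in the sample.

64.12 %

As2O3 + 2 I2 + 2 H2O → As2O5 + 4 HI
n(I2) per titration = 0.04107 × 0.05537 = 2.274 × 10^-3 mol
From the 1:2 ratio, n(As2O3) in each aliquot = 1/2 × 2.274 × 10^-3 = 1.137 × 10^-3 mol
n(As2O3) in the whole flask = 1.137 × 10^-3 × 100.0/50.00 = 2.274 × 10^-3 mol
mass of As2O3 = 2.274 × 10^-3 × 197.84 = 0.4499 g
% As2O3 = 0.4499 / 0.7017 × 100 = 64.12 %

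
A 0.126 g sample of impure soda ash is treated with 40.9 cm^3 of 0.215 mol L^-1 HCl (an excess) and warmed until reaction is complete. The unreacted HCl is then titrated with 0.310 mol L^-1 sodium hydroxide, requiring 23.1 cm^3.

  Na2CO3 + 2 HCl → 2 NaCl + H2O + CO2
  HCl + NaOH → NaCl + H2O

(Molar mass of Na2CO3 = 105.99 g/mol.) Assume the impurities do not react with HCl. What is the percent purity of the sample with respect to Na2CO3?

68.7 %

n(HCl) added = 0.0409 × 0.215 = 8.79 × 10^-3 mol
n(NaOH) used in back-titration = 0.0231 × 0.310 = 7.16 × 10^-3 mol
n(HCl) left over = 7.16 × 10^-3 mol (1:1 ratio)
n(HCl) consumed by analyte = 8.79 × 10^-3 − 7.16 × 10^-3 = 1.63 × 10^-3 mol
From the 1:2 ratio, n(Na2CO3) = 1/2 × 1.63 × 10^-3 = 8.16 × 10^-4 mol
mass of Na2CO3 = 8.16 × 10^-4 × 105.99 = 0.0865 g
% Na2CO3 = 0.0865 / 0.126 × 100 = 68.7 %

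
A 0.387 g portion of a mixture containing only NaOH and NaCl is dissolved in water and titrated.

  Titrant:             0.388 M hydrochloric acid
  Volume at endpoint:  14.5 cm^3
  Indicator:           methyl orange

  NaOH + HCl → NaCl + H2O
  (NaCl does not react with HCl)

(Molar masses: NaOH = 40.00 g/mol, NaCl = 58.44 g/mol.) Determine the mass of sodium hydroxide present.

0.225 g

n(HCl) = 0.0145 × 0.388 = 5.63 × 10^-3 mol
Let x = n(NaOH), y = n(NaCl).
Titrant: 1x = 5.63 × 10^-3;  mass: 40.00x + 58.44y = 0.387
Solving, x = 5.63 × 10^-3 mol, y = 2.77 × 10^-3 mol
mass of NaOH = 5.63 × 10^-3 × 40.00 = 0.225 g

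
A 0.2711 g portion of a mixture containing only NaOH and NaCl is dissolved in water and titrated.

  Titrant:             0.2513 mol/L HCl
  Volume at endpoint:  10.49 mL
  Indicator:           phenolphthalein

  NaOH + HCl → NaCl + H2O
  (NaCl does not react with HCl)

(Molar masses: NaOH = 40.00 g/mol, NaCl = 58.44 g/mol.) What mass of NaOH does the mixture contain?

n(HCl) = 0.01049 × 0.2513 = 2.636 × 10^-3 mol
Let x = n(NaOH), y = n(NaCl).
Titrant: 1x = 2.636 × 10^-3;  mass: 40.00x + 58.44y = 0.2711
Solving, x = 2.636 × 10^-3 mol, y = 2.835 × 10^-3 mol
mass of NaOH = 2.636 × 10^-3 × 40.00 = 0.1054 g

0.1054 g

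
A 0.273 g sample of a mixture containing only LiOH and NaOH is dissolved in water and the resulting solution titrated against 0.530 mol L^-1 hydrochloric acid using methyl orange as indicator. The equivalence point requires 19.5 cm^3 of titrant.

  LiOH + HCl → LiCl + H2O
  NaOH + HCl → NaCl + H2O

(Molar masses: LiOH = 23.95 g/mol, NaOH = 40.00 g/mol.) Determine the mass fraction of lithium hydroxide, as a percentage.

76.7 %

n(HCl) = 0.0195 × 0.530 = 0.0103 mol
Let x = n(LiOH), y = n(NaOH).
Titrant: 1x + 1y = 0.0103;  mass: 23.95x + 40.00y = 0.273
Solving, x = 8.75 × 10^-3 mol, y = 1.59 × 10^-3 mol
mass of LiOH = 8.75 × 10^-3 × 23.95 = 0.210 g
% LiOH = 0.210 / 0.273 × 100 = 76.7 %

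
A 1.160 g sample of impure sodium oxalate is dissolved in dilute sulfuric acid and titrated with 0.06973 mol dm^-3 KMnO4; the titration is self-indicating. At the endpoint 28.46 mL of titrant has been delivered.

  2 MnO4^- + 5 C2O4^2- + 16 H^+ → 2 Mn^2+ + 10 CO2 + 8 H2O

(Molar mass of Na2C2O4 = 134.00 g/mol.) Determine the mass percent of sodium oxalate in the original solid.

n(KMnO4) = 0.02846 L × 0.06973 mol/L = 1.985 × 10^-3 mol
From the 5:2 ratio, n(Na2C2O4) = 5/2 × 1.985 × 10^-3 = 4.961 × 10^-3 mol
mass of Na2C2O4 = 4.961 × 10^-3 × 134.00 g/mol = 0.6648 g
% Na2C2O4 = 0.6648 / 1.160 × 100 = 57.31 %

57.31 %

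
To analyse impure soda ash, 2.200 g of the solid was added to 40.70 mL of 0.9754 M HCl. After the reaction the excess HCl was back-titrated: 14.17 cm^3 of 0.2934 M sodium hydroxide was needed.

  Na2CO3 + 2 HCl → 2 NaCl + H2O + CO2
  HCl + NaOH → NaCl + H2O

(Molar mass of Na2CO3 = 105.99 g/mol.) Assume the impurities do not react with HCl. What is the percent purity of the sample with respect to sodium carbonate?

85.61 %

n(HCl) added = 0.04070 × 0.9754 = 0.03970 mol
n(NaOH) used in back-titration = 0.01417 × 0.2934 = 4.157 × 10^-3 mol
n(HCl) left over = 4.157 × 10^-3 mol (1:1 ratio)
n(HCl) consumed by analyte = 0.03970 − 4.157 × 10^-3 = 0.03554 mol
From the 1:2 ratio, n(Na2CO3) = 1/2 × 0.03554 = 0.01777 mol
mass of Na2CO3 = 0.01777 × 105.99 = 1.884 g
% Na2CO3 = 1.884 / 2.200 × 100 = 85.61 %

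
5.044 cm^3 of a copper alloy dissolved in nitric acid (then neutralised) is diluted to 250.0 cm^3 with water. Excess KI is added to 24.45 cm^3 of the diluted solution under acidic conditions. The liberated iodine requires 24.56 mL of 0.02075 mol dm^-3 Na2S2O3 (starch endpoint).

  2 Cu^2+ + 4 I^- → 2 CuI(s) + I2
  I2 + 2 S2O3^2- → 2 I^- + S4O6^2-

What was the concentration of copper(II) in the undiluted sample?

n(S2O3^2-) = 0.02456 × 0.02075 = 5.096 × 10^-4 mol
n(I2) = n(S2O3^2-)/2 = 2.548 × 10^-4 mol
From the 2:1 ratio, n(Cu2+) in the aliquot = 2/1 × 2.548 × 10^-4 = 5.096 × 10^-4 mol
[Cu2+]_dilute = 5.096 × 10^-4 / 0.02445 = 0.02084 mol/L
[Cu2+]_original = 0.02084 × 250.0/5.044 = 1.033 mol/L

1.033 mol/L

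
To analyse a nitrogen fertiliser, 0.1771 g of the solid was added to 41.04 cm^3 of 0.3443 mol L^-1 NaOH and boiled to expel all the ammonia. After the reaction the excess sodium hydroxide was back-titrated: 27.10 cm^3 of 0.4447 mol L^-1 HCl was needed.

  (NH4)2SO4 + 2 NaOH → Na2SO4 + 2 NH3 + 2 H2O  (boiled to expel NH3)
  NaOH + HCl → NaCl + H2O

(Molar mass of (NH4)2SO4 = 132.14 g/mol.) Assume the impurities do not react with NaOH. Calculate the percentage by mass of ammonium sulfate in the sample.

77.55 %

n(NaOH) added = 0.04104 × 0.3443 = 0.01413 mol
n(HCl) used in back-titration = 0.02710 × 0.4447 = 0.01205 mol
n(NaOH) left over = 0.01205 mol (1:1 ratio)
n(NaOH) consumed by analyte = 0.01413 − 0.01205 = 2.079 × 10^-3 mol
From the 1:2 ratio, n((NH4)2SO4) = 1/2 × 2.079 × 10^-3 = 1.039 × 10^-3 mol
mass of (NH4)2SO4 = 1.039 × 10^-3 × 132.14 = 0.1373 g
% (NH4)2SO4 = 0.1373 / 0.1771 × 100 = 77.55 %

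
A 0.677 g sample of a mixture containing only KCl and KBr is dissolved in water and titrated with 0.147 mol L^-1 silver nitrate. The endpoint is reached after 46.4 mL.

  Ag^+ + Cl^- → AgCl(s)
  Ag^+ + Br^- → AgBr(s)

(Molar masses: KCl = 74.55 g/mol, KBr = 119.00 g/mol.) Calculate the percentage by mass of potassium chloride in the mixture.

n(AgNO3) = 0.0464 × 0.147 = 6.82 × 10^-3 mol
Let x = n(KCl), y = n(KBr).
Titrant: 1x + 1y = 6.82 × 10^-3;  mass: 74.55x + 119.00y = 0.677
Solving, x = 3.03 × 10^-3 mol, y = 3.79 × 10^-3 mol
mass of KCl = 3.03 × 10^-3 × 74.55 = 0.226 g
% KCl = 0.226 / 0.677 × 100 = 33.4 %

33.4 %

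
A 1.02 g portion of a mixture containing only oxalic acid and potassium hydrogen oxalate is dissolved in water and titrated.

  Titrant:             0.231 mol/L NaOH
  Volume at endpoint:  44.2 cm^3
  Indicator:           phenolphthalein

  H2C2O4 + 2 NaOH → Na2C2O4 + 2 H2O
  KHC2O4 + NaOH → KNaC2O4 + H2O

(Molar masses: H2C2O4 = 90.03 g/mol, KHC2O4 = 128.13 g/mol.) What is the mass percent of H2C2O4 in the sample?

n(NaOH) = 0.0442 × 0.231 = 0.0102 mol
Let x = n(H2C2O4), y = n(KHC2O4).
Titrant: 2x + 1y = 0.0102;  mass: 90.03x + 128.13y = 1.02
Solving, x = 1.73 × 10^-3 mol, y = 6.74 × 10^-3 mol
mass of H2C2O4 = 1.73 × 10^-3 × 90.03 = 0.156 g
% H2C2O4 = 0.156 / 1.02 × 100 = 15.3 %

15.3 %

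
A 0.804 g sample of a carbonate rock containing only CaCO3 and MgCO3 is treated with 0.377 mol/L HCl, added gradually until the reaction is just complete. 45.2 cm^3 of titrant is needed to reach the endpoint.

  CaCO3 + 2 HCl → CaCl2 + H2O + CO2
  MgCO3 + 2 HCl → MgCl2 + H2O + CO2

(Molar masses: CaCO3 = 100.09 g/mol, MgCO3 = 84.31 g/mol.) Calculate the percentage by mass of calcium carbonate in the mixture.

67.6 %

n(HCl) = 0.0452 × 0.377 = 0.0170 mol
Let x = n(CaCO3), y = n(MgCO3).
Titrant: 2x + 2y = 0.0170;  mass: 100.09x + 84.31y = 0.804
Solving, x = 5.43 × 10^-3 mol, y = 3.09 × 10^-3 mol
mass of CaCO3 = 5.43 × 10^-3 × 100.09 = 0.543 g
% CaCO3 = 0.543 / 0.804 × 100 = 67.6 %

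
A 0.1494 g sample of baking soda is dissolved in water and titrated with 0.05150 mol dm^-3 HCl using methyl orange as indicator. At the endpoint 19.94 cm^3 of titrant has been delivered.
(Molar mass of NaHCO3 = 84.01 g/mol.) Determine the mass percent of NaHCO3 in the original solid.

57.74 %

NaHCO3 + HCl → NaCl + H2O + CO2
n(HCl) = 0.01994 L × 0.05150 mol/L = 1.027 × 10^-3 mol
n(NaHCO3) = 1.027 × 10^-3 mol (1:1 ratio)
mass of NaHCO3 = 1.027 × 10^-3 × 84.01 g/mol = 0.08627 g
% NaHCO3 = 0.08627 / 0.1494 × 100 = 57.74 %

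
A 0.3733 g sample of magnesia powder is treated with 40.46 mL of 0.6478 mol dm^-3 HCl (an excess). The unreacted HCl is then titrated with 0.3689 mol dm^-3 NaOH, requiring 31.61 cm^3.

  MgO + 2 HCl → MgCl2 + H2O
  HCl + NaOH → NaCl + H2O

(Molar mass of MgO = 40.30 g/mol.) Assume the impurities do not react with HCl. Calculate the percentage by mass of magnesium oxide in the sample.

78.53 %

n(HCl) added = 0.04046 × 0.6478 = 0.02621 mol
n(NaOH) used in back-titration = 0.03161 × 0.3689 = 0.01166 mol
n(HCl) left over = 0.01166 mol (1:1 ratio)
n(HCl) consumed by analyte = 0.02621 − 0.01166 = 0.01455 mol
From the 1:2 ratio, n(MgO) = 1/2 × 0.01455 = 7.275 × 10^-3 mol
mass of MgO = 7.275 × 10^-3 × 40.30 = 0.2932 g
% MgO = 0.2932 / 0.3733 × 100 = 78.53 %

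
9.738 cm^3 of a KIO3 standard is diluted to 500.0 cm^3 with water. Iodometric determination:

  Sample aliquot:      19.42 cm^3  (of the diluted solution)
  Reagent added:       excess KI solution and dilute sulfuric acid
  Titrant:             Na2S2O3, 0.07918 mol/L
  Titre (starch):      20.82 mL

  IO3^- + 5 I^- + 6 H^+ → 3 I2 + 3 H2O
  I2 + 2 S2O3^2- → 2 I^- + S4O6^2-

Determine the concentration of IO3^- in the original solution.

n(S2O3^2-) = 0.02082 × 0.07918 = 1.649 × 10^-3 mol
n(I2) = n(S2O3^2-)/2 = 8.243 × 10^-4 mol
From the 1:3 ratio, n(IO3^-) in the aliquot = 1/3 × 8.243 × 10^-4 = 2.748 × 10^-4 mol
[IO3^-]_dilute = 2.748 × 10^-4 / 0.01942 = 0.01415 mol/L
[IO3^-]_original = 0.01415 × 500.0/9.738 = 0.7264 mol/L

0.7264 mol/L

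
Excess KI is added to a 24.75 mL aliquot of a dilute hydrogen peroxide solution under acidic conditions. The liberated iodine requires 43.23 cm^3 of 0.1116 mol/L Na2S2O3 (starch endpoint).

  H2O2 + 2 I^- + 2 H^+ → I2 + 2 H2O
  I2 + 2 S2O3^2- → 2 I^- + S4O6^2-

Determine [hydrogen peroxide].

n(S2O3^2-) = 0.04323 × 0.1116 = 4.824 × 10^-3 mol
n(I2) = n(S2O3^2-)/2 = 2.412 × 10^-3 mol
n(H2O2) in the aliquot = 2.412 × 10^-3 mol (1:1 ratio)
[H2O2] = 2.412 × 10^-3 / 0.02475 = 0.09746 mol/L

0.09746 mol/L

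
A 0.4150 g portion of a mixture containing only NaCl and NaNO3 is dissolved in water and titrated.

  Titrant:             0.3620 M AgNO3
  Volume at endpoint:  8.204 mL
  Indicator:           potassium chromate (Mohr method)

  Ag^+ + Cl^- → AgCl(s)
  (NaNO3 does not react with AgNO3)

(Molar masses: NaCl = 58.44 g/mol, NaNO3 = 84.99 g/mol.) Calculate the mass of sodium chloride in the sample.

0.1736 g

n(AgNO3) = 0.008204 × 0.3620 = 2.970 × 10^-3 mol
Let x = n(NaCl), y = n(NaNO3).
Titrant: 1x = 2.970 × 10^-3;  mass: 58.44x + 84.99y = 0.4150
Solving, x = 2.970 × 10^-3 mol, y = 2.841 × 10^-3 mol
mass of NaCl = 2.970 × 10^-3 × 58.44 = 0.1736 g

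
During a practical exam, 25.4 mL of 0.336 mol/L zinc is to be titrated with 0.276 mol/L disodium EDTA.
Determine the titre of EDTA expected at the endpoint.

Zn^2+ + EDTA^4- → [Zn(EDTA)]^2-
n(Zn2+) = 0.0254 L × 0.336 mol/L = 8.53 × 10^-3 mol
n(EDTA) = 8.53 × 10^-3 mol (1:1 stoichiometry)
V(EDTA) = 8.53 × 10^-3 mol / 0.276 mol/L = 0.0309 L = 30.9 mL

30.9 mL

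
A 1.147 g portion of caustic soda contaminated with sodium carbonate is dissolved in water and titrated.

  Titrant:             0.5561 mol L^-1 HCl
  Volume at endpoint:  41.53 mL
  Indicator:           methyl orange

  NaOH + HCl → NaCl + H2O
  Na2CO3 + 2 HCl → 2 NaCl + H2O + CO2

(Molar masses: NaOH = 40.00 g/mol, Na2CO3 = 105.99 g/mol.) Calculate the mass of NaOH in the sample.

0.2367 g

n(HCl) = 0.04153 × 0.5561 = 0.02309 mol
Let x = n(NaOH), y = n(Na2CO3).
Titrant: 1x + 2y = 0.02309;  mass: 40.00x + 105.99y = 1.147
Solving, x = 5.918 × 10^-3 mol, y = 8.588 × 10^-3 mol
mass of NaOH = 5.918 × 10^-3 × 40.00 = 0.2367 g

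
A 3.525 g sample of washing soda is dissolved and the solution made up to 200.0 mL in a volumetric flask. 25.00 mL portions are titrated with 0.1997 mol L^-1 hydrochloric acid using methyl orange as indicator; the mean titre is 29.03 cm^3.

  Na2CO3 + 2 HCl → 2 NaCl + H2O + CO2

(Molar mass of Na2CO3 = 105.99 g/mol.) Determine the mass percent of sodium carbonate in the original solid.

n(HCl) per titration = 0.02903 × 0.1997 = 5.797 × 10^-3 mol
From the 1:2 ratio, n(Na2CO3) in each aliquot = 1/2 × 5.797 × 10^-3 = 2.899 × 10^-3 mol
n(Na2CO3) in the whole flask = 2.899 × 10^-3 × 200.0/25.00 = 0.02319 mol
mass of Na2CO3 = 0.02319 × 105.99 = 2.458 g
% Na2CO3 = 2.458 / 3.525 × 100 = 69.73 %

69.73 %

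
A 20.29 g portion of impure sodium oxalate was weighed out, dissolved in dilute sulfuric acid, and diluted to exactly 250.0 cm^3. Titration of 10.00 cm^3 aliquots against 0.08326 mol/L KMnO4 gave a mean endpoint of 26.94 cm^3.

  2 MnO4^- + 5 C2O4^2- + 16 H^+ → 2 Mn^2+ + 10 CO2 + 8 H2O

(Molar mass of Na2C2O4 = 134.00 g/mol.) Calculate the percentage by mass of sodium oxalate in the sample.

n(KMnO4) per titration = 0.02694 × 0.08326 = 2.243 × 10^-3 mol
From the 5:2 ratio, n(Na2C2O4) in each aliquot = 5/2 × 2.243 × 10^-3 = 5.608 × 10^-3 mol
n(Na2C2O4) in the whole flask = 5.608 × 10^-3 × 250.0/10.00 = 0.1402 mol
mass of Na2C2O4 = 0.1402 × 134.00 = 18.79 g
% Na2C2O4 = 18.79 / 20.29 × 100 = 92.58 %

92.58 %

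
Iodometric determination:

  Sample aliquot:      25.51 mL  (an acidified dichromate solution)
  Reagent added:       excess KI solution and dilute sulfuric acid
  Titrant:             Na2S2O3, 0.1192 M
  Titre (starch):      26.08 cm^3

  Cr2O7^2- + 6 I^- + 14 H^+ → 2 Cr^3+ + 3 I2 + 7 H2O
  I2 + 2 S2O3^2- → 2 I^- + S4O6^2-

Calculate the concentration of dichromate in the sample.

0.02031 M

n(S2O3^2-) = 0.02608 × 0.1192 = 3.109 × 10^-3 mol
n(I2) = n(S2O3^2-)/2 = 1.554 × 10^-3 mol
From the 1:3 ratio, n(Cr2O7^2-) in the aliquot = 1/3 × 1.554 × 10^-3 = 5.181 × 10^-4 mol
[Cr2O7^2-] = 5.181 × 10^-4 / 0.02551 = 0.02031 mol/L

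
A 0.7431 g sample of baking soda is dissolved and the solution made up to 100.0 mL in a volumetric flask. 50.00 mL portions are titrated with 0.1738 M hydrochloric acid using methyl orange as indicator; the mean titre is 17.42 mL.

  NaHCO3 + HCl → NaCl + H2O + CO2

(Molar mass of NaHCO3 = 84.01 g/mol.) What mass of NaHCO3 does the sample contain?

0.5087 g

n(HCl) per titration = 0.01742 × 0.1738 = 3.028 × 10^-3 mol
n(NaHCO3) in each aliquot = 3.028 × 10^-3 mol (1:1 ratio)
n(NaHCO3) in the whole flask = 3.028 × 10^-3 × 100.0/50.00 = 6.055 × 10^-3 mol
mass of NaHCO3 = 6.055 × 10^-3 × 84.01 = 0.5087 g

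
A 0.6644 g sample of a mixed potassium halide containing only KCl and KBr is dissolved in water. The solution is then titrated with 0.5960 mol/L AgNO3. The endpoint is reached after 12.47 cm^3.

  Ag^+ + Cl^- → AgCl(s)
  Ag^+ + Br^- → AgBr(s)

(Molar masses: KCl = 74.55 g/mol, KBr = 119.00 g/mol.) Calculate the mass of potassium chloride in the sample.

0.3690 g

n(AgNO3) = 0.01247 × 0.5960 = 7.432 × 10^-3 mol
Let x = n(KCl), y = n(KBr).
Titrant: 1x + 1y = 7.432 × 10^-3;  mass: 74.55x + 119.00y = 0.6644
Solving, x = 4.950 × 10^-3 mol, y = 2.482 × 10^-3 mol
mass of KCl = 4.950 × 10^-3 × 74.55 = 0.3690 g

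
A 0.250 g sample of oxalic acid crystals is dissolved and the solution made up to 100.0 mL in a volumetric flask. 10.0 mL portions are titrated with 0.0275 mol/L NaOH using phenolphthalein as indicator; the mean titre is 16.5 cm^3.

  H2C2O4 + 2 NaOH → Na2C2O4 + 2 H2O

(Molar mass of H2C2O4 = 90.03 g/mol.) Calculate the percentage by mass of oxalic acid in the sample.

81.7 %

n(NaOH) per titration = 0.0165 × 0.0275 = 4.54 × 10^-4 mol
From the 1:2 ratio, n(H2C2O4) in each aliquot = 1/2 × 4.54 × 10^-4 = 2.27 × 10^-4 mol
n(H2C2O4) in the whole flask = 2.27 × 10^-4 × 100.0/10.0 = 2.27 × 10^-3 mol
mass of H2C2O4 = 2.27 × 10^-3 × 90.03 = 0.204 g
% H2C2O4 = 0.204 / 0.250 × 100 = 81.7 %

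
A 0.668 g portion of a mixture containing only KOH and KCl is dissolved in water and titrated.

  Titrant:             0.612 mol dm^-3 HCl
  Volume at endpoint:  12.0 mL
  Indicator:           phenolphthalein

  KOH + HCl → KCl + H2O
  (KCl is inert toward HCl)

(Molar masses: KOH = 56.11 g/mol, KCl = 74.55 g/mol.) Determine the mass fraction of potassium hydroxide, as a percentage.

n(HCl) = 0.0120 × 0.612 = 7.34 × 10^-3 mol
Let x = n(KOH), y = n(KCl).
Titrant: 1x = 7.34 × 10^-3;  mass: 56.11x + 74.55y = 0.668
Solving, x = 7.34 × 10^-3 mol, y = 3.43 × 10^-3 mol
mass of KOH = 7.34 × 10^-3 × 56.11 = 0.412 g
% KOH = 0.412 / 0.668 × 100 = 61.7 %

61.7 %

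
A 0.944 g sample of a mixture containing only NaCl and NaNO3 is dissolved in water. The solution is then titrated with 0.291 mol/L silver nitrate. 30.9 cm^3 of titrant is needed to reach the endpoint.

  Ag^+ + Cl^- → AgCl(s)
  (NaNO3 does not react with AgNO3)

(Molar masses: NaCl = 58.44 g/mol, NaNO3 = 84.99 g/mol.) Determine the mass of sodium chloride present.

n(AgNO3) = 0.0309 × 0.291 = 8.99 × 10^-3 mol
Let x = n(NaCl), y = n(NaNO3).
Titrant: 1x = 8.99 × 10^-3;  mass: 58.44x + 84.99y = 0.944
Solving, x = 8.99 × 10^-3 mol, y = 4.92 × 10^-3 mol
mass of NaCl = 8.99 × 10^-3 × 58.44 = 0.525 g

0.525 g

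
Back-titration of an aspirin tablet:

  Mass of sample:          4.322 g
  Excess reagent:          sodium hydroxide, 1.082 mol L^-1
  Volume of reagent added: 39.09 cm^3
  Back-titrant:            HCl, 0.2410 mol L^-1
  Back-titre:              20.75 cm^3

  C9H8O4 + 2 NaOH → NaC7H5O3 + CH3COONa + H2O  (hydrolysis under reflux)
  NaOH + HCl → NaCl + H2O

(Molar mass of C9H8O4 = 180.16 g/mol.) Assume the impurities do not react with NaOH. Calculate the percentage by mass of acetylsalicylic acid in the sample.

n(NaOH) added = 0.03909 × 1.082 = 0.04230 mol
n(HCl) used in back-titration = 0.02075 × 0.2410 = 5.001 × 10^-3 mol
n(NaOH) left over = 5.001 × 10^-3 mol (1:1 ratio)
n(NaOH) consumed by analyte = 0.04230 − 5.001 × 10^-3 = 0.03729 mol
From the 1:2 ratio, n(C9H8O4) = 1/2 × 0.03729 = 0.01865 mol
mass of C9H8O4 = 0.01865 × 180.16 = 3.360 g
% C9H8O4 = 3.360 / 4.322 × 100 = 77.73 %

77.73 %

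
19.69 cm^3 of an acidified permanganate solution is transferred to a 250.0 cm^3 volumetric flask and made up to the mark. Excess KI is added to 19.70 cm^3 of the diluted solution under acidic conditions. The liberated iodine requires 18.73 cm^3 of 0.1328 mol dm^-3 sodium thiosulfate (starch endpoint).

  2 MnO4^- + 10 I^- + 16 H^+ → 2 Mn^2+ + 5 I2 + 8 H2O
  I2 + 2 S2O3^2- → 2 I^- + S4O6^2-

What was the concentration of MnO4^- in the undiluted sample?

0.3206 mol/L

n(S2O3^2-) = 0.01873 × 0.1328 = 2.487 × 10^-3 mol
n(I2) = n(S2O3^2-)/2 = 1.244 × 10^-3 mol
From the 2:5 ratio, n(MnO4^-) in the aliquot = 2/5 × 1.244 × 10^-3 = 4.975 × 10^-4 mol
[MnO4^-]_dilute = 4.975 × 10^-4 / 0.01970 = 0.02525 mol/L
[MnO4^-]_original = 0.02525 × 250.0/19.69 = 0.3206 mol/L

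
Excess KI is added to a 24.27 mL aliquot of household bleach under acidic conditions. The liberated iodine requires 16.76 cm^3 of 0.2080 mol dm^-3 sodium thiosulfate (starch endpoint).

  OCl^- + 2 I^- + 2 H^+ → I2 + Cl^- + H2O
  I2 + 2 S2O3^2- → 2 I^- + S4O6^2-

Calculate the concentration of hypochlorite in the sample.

n(S2O3^2-) = 0.01676 × 0.2080 = 3.486 × 10^-3 mol
n(I2) = n(S2O3^2-)/2 = 1.743 × 10^-3 mol
n(OCl^-) in the aliquot = 1.743 × 10^-3 mol (1:1 ratio)
[OCl^-] = 1.743 × 10^-3 / 0.02427 = 0.07182 mol/L

0.07182 mol/L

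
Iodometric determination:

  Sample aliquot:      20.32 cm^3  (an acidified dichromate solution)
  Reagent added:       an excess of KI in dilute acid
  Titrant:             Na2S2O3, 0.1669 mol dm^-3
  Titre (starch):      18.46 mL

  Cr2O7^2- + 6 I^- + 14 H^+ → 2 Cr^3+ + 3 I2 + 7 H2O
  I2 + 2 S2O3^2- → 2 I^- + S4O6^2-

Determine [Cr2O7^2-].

n(S2O3^2-) = 0.01846 × 0.1669 = 3.081 × 10^-3 mol
n(I2) = n(S2O3^2-)/2 = 1.540 × 10^-3 mol
From the 1:3 ratio, n(Cr2O7^2-) in the aliquot = 1/3 × 1.540 × 10^-3 = 5.135 × 10^-4 mol
[Cr2O7^2-] = 5.135 × 10^-4 / 0.02032 = 0.02527 mol/L

0.02527 mol/L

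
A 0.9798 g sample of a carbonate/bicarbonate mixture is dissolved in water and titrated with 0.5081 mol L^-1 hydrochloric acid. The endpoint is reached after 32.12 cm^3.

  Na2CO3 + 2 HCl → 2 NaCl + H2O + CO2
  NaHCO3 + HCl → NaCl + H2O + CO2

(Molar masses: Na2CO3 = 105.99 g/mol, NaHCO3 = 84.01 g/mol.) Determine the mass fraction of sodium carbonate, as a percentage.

n(HCl) = 0.03212 × 0.5081 = 0.01632 mol
Let x = n(Na2CO3), y = n(NaHCO3).
Titrant: 2x + 1y = 0.01632;  mass: 105.99x + 84.01y = 0.9798
Solving, x = 6.308 × 10^-3 mol, y = 3.705 × 10^-3 mol
mass of Na2CO3 = 6.308 × 10^-3 × 105.99 = 0.6685 g
% Na2CO3 = 0.6685 / 0.9798 × 100 = 68.23 %

68.23 %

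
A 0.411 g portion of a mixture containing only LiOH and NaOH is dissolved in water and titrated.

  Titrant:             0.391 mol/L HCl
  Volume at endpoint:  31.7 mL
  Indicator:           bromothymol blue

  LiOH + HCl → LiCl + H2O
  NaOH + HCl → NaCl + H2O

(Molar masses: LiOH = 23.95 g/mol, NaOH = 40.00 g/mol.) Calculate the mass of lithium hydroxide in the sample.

n(HCl) = 0.0317 × 0.391 = 0.0124 mol
Let x = n(LiOH), y = n(NaOH).
Titrant: 1x + 1y = 0.0124;  mass: 23.95x + 40.00y = 0.411
Solving, x = 5.28 × 10^-3 mol, y = 7.11 × 10^-3 mol
mass of LiOH = 5.28 × 10^-3 × 23.95 = 0.127 g

0.127 g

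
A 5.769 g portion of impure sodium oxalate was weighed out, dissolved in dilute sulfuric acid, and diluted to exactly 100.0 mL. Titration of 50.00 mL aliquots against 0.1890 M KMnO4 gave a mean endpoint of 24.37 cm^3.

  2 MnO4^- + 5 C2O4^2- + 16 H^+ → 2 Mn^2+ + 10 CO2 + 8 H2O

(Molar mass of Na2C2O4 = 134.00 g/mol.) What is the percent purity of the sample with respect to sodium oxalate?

53.49 %

n(KMnO4) per titration = 0.02437 × 0.1890 = 4.606 × 10^-3 mol
From the 5:2 ratio, n(Na2C2O4) in each aliquot = 5/2 × 4.606 × 10^-3 = 0.01151 mol
n(Na2C2O4) in the whole flask = 0.01151 × 100.0/50.00 = 0.02303 mol
mass of Na2C2O4 = 0.02303 × 134.00 = 3.086 g
% Na2C2O4 = 3.086 / 5.769 × 100 = 53.49 %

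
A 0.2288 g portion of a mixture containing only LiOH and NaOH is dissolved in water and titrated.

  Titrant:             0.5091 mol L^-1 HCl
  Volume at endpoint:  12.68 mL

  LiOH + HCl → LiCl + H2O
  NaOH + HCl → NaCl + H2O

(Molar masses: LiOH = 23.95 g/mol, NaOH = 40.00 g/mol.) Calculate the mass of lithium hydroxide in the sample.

0.04389 g

n(HCl) = 0.01268 × 0.5091 = 6.455 × 10^-3 mol
Let x = n(LiOH), y = n(NaOH).
Titrant: 1x + 1y = 6.455 × 10^-3;  mass: 23.95x + 40.00y = 0.2288
Solving, x = 1.833 × 10^-3 mol, y = 4.623 × 10^-3 mol
mass of LiOH = 1.833 × 10^-3 × 23.95 = 0.04389 g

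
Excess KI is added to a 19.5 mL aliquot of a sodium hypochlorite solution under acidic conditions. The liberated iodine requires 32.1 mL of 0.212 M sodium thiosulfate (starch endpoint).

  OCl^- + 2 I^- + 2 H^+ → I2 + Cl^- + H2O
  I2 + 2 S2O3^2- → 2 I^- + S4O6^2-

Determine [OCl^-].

n(S2O3^2-) = 0.0321 × 0.212 = 6.81 × 10^-3 mol
n(I2) = n(S2O3^2-)/2 = 3.40 × 10^-3 mol
n(OCl^-) in the aliquot = 3.40 × 10^-3 mol (1:1 ratio)
[OCl^-] = 3.40 × 10^-3 / 0.0195 = 0.174 mol/L

0.174 M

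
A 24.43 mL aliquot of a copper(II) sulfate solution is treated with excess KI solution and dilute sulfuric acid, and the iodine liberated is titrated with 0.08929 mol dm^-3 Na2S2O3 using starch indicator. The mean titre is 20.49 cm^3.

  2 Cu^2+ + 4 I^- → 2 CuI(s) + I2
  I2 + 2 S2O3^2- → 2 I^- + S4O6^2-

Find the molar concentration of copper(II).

n(S2O3^2-) = 0.02049 × 0.08929 = 1.830 × 10^-3 mol
n(I2) = n(S2O3^2-)/2 = 9.148 × 10^-4 mol
From the 2:1 ratio, n(Cu2+) in the aliquot = 2/1 × 9.148 × 10^-4 = 1.830 × 10^-3 mol
[Cu2+] = 1.830 × 10^-3 / 0.02443 = 0.07489 mol/L

0.07489 mol/L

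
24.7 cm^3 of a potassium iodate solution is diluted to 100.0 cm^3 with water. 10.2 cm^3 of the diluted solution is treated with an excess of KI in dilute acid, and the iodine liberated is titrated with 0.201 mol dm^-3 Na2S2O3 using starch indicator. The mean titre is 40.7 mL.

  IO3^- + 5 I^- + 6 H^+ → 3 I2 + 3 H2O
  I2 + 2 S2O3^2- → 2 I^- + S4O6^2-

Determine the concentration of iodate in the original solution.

n(S2O3^2-) = 0.0407 × 0.201 = 8.18 × 10^-3 mol
n(I2) = n(S2O3^2-)/2 = 4.09 × 10^-3 mol
From the 1:3 ratio, n(IO3^-) in the aliquot = 1/3 × 4.09 × 10^-3 = 1.36 × 10^-3 mol
[IO3^-]_dilute = 1.36 × 10^-3 / 0.0102 = 0.134 mol/L
[IO3^-]_original = 0.134 × 100.0/24.7 = 0.541 mol/L

0.541 mol/L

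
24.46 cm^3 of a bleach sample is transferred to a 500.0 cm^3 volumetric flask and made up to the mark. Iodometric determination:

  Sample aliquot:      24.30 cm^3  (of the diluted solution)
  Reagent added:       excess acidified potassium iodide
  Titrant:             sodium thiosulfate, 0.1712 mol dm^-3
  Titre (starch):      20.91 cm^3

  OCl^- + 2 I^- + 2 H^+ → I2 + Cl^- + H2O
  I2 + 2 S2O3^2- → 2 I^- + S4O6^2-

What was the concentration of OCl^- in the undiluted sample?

n(S2O3^2-) = 0.02091 × 0.1712 = 3.580 × 10^-3 mol
n(I2) = n(S2O3^2-)/2 = 1.790 × 10^-3 mol
n(OCl^-) in the aliquot = 1.790 × 10^-3 mol (1:1 ratio)
[OCl^-]_dilute = 1.790 × 10^-3 / 0.02430 = 0.07366 mol/L
[OCl^-]_original = 0.07366 × 500.0/24.46 = 1.506 mol/L

1.506 mol/L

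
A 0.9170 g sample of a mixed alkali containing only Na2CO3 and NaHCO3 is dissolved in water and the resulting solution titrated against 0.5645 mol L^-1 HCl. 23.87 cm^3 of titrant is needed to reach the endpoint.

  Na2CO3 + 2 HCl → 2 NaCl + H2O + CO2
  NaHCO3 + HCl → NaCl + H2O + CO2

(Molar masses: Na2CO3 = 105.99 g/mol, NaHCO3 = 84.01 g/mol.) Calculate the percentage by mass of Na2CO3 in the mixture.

40.06 %

n(HCl) = 0.02387 × 0.5645 = 0.01347 mol
Let x = n(Na2CO3), y = n(NaHCO3).
Titrant: 2x + 1y = 0.01347;  mass: 105.99x + 84.01y = 0.9170
Solving, x = 3.466 × 10^-3 mol, y = 6.542 × 10^-3 mol
mass of Na2CO3 = 3.466 × 10^-3 × 105.99 = 0.3674 g
% Na2CO3 = 0.3674 / 0.9170 × 100 = 40.06 %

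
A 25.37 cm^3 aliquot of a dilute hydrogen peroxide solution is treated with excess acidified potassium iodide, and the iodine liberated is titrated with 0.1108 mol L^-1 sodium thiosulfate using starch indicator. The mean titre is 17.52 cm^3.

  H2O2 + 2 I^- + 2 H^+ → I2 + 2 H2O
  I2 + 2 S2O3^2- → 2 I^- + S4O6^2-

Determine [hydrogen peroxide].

n(S2O3^2-) = 0.01752 × 0.1108 = 1.941 × 10^-3 mol
n(I2) = n(S2O3^2-)/2 = 9.706 × 10^-4 mol
n(H2O2) in the aliquot = 9.706 × 10^-4 mol (1:1 ratio)
[H2O2] = 9.706 × 10^-4 / 0.02537 = 0.03826 mol/L

0.03826 mol/L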